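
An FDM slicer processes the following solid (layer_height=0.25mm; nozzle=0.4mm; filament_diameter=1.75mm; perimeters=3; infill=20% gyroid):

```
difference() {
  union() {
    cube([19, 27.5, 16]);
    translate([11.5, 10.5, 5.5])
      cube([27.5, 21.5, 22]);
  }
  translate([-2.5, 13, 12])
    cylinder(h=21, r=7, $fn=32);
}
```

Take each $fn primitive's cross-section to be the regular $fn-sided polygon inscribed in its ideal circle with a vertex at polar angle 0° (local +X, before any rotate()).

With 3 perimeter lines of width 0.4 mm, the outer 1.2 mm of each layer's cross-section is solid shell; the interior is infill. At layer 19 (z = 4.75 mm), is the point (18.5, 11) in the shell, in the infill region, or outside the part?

At z = 4.75 mm: the cube is present — its section is the full 19×27.5 rectangle; the cube at (11.5, 10.5) is not intersected at this z (z outside [5.5, 27.5]); Merging all regions: only the 19×27.5 cube is present, so the union is just that shape — 1 connected region; the cylinder at (-2.5, 13) is absent (z outside [12, 33]); Subtracting the remaining from the first: none of the subtracted shapes is present at this height, so that combined region is unchanged — 1 connected region. Overall, the cross-section is a single solid region. The nearest boundary edge runs (19.00, 0.00)→(19.00, 27.50); distance from the point to it = 0.50 mm. The point is inside the cross-section, 0.50 mm from the nearest boundary — within the 1.2 mm shell band (3 × 0.4).

shell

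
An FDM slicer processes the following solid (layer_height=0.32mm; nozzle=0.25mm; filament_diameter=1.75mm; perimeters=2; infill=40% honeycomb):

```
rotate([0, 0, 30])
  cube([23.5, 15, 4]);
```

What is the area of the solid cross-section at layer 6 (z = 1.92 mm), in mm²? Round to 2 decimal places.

At z = 1.92 mm: the 23.5×15 cube contributes its full rectangle (area 352.50 mm²); (whole slice rotated 30° about Z — lengths, areas and connectivity unchanged). Overall, the cross-section is a single solid region. Net area = 352.50 mm².

352.50 mm²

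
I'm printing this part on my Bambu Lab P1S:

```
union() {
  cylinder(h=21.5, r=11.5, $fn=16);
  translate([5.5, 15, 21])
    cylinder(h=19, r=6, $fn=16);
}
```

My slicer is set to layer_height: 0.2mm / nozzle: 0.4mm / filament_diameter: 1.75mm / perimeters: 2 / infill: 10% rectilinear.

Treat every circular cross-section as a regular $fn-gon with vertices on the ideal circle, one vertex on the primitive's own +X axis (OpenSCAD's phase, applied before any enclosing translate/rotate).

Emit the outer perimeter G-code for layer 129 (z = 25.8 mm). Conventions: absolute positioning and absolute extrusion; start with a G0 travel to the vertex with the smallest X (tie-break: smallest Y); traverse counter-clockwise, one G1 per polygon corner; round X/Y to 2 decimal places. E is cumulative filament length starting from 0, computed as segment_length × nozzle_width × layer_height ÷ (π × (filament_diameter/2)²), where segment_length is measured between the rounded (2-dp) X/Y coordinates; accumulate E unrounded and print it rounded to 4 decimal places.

At z = 25.8 mm: the cylinder is not intersected at this z (z outside [0, 21.5]); the r=6 cylinder at (5.5, 15) gives a regular 16-gon of circumradius 6 (constant along its height); Taking the union: only the r=6 cylinder at (5.5, 15) is present, so the union is just that shape — 1 connected region. The outline is a single polygon with 16 vertices. Extrusion per mm of travel: 0.4 × 0.2 / (π × 0.875²) = 0.033260. Accumulating E over each segment gives final E = 1.2455.

G0 X-0.50 Y15.00 Z25.80
G1 X-0.04 Y12.70 E0.0780
G1 X1.26 Y10.76 E0.1557
G1 X3.20 Y9.46 E0.2334
G1 X5.50 Y9.00 E0.3114
G1 X7.80 Y9.46 E0.3894
G1 X9.74 Y10.76 E0.4671
G1 X11.04 Y12.70 E0.5447
G1 X11.50 Y15.00 E0.6227
G1 X11.04 Y17.30 E0.7008
G1 X9.74 Y19.24 E0.7784
G1 X7.80 Y20.54 E0.8561
G1 X5.50 Y21.00 E0.9341
G1 X3.20 Y20.54 E1.0121
G1 X1.26 Y19.24 E1.0898
G1 X-0.04 Y17.30 E1.1675
G1 X-0.50 Y15.00 E1.2455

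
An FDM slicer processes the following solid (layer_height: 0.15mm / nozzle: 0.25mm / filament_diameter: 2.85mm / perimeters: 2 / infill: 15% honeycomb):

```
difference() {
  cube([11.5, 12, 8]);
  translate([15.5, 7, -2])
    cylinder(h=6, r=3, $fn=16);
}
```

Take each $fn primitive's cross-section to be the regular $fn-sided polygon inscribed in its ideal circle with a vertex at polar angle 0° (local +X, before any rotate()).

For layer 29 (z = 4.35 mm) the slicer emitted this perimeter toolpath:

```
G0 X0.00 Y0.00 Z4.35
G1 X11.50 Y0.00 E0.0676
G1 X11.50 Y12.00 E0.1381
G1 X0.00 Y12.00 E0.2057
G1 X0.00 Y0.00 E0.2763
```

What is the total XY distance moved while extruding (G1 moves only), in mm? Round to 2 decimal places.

47.00 mm

Sum the Euclidean lengths of each G1 segment: total = 47.00 mm.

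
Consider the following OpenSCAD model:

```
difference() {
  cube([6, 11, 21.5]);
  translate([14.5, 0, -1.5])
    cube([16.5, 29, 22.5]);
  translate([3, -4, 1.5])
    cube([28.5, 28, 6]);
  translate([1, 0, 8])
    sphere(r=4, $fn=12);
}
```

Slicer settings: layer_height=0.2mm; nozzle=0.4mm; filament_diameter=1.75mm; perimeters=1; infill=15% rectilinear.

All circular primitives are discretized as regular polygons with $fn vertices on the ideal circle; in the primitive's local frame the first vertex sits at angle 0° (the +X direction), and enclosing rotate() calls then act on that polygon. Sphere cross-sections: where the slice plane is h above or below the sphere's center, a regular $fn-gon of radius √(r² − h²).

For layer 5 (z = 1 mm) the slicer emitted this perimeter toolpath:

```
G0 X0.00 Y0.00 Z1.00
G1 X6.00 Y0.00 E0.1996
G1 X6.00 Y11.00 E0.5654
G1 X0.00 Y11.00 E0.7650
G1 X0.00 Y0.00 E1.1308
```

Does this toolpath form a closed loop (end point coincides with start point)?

Start point (G0): (0.00, 0.00). End point (last G1): the path returns to the start — closed.

yes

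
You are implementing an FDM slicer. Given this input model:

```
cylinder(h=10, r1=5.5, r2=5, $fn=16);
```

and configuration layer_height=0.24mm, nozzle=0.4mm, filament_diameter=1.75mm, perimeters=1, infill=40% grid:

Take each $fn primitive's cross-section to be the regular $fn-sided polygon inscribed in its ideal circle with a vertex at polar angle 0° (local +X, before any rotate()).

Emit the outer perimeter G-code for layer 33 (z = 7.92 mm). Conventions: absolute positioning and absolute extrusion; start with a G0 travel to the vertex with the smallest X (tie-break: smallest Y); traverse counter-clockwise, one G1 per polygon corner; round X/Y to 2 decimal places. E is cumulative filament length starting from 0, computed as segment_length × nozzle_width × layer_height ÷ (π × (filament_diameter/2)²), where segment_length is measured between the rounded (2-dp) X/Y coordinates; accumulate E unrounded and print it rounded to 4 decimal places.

At z = 7.92 mm: the cone: at t=0.792 of its height the radius interpolates to r₁+(r₂−r₁)t = 5.104, giving a regular 16-gon of that circumradius. The outline is a single polygon with 16 vertices. Extrusion per mm of travel: 0.4 × 0.24 / (π × 0.875²) = 0.039912. Accumulating E over each segment gives final E = 1.2720.

G0 X-5.10 Y0.00 Z7.92
G1 X-4.72 Y-1.95 E0.0793
G1 X-3.61 Y-3.61 E0.1590
G1 X-1.95 Y-4.72 E0.2387
G1 X0.00 Y-5.10 E0.3180
G1 X1.95 Y-4.72 E0.3973
G1 X3.61 Y-3.61 E0.4770
G1 X4.72 Y-1.95 E0.5567
G1 X5.10 Y0.00 E0.6360
G1 X4.72 Y1.95 E0.7153
G1 X3.61 Y3.61 E0.7950
G1 X1.95 Y4.72 E0.8747
G1 X0.00 Y5.10 E0.9540
G1 X-1.95 Y4.72 E1.0333
G1 X-3.61 Y3.61 E1.1130
G1 X-4.72 Y1.95 E1.1927
G1 X-5.10 Y0.00 E1.2720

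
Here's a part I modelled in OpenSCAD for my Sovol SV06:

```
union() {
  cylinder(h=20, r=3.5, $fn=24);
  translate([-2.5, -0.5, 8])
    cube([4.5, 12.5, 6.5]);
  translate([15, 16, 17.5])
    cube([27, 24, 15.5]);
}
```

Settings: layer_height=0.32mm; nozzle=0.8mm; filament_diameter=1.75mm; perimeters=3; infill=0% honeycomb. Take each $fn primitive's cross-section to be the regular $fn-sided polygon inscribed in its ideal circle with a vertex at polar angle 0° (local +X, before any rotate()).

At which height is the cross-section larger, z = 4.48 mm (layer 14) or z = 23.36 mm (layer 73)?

Layer 14 (z = 4.48): the r=3.5 cylinder contributes a regular 24-gon of circumradius 3.5 (area = (24/2)·3.500²·sin(360°/24) = 38.05 mm²); the cube at (-2.5, -0.5) is not intersected at this z (z outside [8, 14.5]); the cube at (15, 16) does not reach this height (z outside [17.5, 33]); Taking the union: only the r=3.5 cylinder is present, so the union is just that shape — area = 38.05 mm². So its area = 38.05 mm². Layer 73 (z = 23.36): the cylinder is absent (z outside [0, 20]); the cube at (-2.5, -0.5) is absent (z outside [8, 14.5]); the 27×24 cube at (15, 16) contributes its full rectangle (area 648.00 mm²); Combining (union): only the 27×24 cube at (15, 16) is present, so the union is just that shape — area = 648.00 mm². So its area = 648.00 mm². Layer 73 is larger (648.00 vs 38.05 mm²).

layer 73 (z = 23.36 mm)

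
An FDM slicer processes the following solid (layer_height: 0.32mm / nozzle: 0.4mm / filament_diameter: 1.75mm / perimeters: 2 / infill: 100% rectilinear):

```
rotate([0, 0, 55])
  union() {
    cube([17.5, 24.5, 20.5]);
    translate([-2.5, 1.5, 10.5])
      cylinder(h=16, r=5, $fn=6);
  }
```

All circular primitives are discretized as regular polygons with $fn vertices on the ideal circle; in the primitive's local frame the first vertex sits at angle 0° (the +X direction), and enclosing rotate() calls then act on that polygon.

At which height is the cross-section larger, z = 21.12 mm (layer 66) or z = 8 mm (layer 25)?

Layer 66 (z = 21.12): the cube is not intersected at this z (z outside [0, 20.5]); the r=5 cylinder at (-2.5, 1.5) contributes a regular 6-gon of circumradius 5 (area = (6/2)·5.000²·sin(360°/6) = 64.95 mm²); Merging all regions: only the r=5 cylinder at (-2.5, 1.5) is present, so the union is just that shape — area = 64.95 mm²; (rotated 55° about Z; rotation is an isometry so areas/perimeters/island counts are preserved). So its area = 64.95 mm². Layer 25 (z = 8): the cube is present — its section is the full 17.5×24.5 rectangle (area 428.75 mm²); the cylinder at (-2.5, 1.5) is not intersected at this z (z outside [10.5, 26.5]); Combining (union): only the 17.5×24.5 cube is present, so the union is just that shape — area = 428.75 mm²; (rotated 55° about Z; rotation is an isometry so areas/perimeters/island counts are preserved). So its area = 428.75 mm². Layer 25 is larger (428.75 vs 64.95 mm²).

layer 25 (z = 8 mm)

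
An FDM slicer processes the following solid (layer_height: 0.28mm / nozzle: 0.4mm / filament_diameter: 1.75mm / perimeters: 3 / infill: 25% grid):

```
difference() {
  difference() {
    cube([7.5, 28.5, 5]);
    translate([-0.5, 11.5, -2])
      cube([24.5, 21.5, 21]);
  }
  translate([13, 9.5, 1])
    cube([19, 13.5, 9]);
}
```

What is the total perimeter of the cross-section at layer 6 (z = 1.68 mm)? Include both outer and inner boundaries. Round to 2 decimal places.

38.00 mm

At z = 1.68 mm: the 7.5×28.5 cube contributes its full rectangle (perimeter 72.00 mm); the cube at (-0.5, 11.5) is present — its section is the full 24.5×21.5 rectangle (perimeter 92.00 mm); After the difference (first − rest): starting from the 7.5×28.5 cube, the 24.5×21.5 cube at (-0.5, 11.5) partially overlaps it — only the 127.50 mm² overlap (of its 526.75 mm²) is removed, clipping the outline — boundary = 38.00 mm; the cube at (13, 9.5) (footprint 19×13.5) is included at this height (perimeter 65.00 mm); Taking the first minus the rest: starting from the result so far, the 19×13.5 cube at (13, 9.5) misses the remaining region (no effect) — boundary = 38.00 mm. Overall, the cross-section is a single solid region. Total boundary length (outer) = 38.00 mm.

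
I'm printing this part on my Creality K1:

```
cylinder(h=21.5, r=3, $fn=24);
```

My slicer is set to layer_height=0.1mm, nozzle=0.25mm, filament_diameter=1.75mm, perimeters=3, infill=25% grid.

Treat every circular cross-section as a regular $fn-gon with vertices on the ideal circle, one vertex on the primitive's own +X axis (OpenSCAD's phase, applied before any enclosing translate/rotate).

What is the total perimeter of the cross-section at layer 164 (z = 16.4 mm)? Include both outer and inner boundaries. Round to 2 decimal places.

At z = 16.4 mm: the r=3 cylinder contributes a regular 24-gon of circumradius 3 (perimeter = 2·24·3.000·sin(180°/24) = 18.80 mm). Overall, the cross-section is a single solid region. Total boundary length (outer) = 18.80 mm.

18.80 mm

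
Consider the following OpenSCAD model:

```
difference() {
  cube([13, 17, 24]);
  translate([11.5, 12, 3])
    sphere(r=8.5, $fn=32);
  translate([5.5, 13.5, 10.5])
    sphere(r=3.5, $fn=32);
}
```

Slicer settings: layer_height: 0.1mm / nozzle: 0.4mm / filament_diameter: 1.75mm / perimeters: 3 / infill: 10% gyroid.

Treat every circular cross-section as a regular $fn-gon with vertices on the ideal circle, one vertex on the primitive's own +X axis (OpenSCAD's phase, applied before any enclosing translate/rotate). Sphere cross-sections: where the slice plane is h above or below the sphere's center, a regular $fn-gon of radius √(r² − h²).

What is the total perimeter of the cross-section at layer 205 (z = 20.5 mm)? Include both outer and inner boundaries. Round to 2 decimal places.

60.00 mm

At z = 20.5 mm: the cube is present — its section is the full 13×17 rectangle (perimeter 60.00 mm); the sphere at (11.5, 12) is not intersected at this z (|z−center|=17.500 > r=8.5); the sphere at (5.5, 13.5) does not reach this height (|z−center|=10.000 > r=3.5); Taking the first minus the rest: none of the subtracted shapes is present at this height, so the 13×17 cube is unchanged — boundary = 60.00 mm. Overall, the cross-section is a single solid region. Total boundary length (outer) = 60.00 mm.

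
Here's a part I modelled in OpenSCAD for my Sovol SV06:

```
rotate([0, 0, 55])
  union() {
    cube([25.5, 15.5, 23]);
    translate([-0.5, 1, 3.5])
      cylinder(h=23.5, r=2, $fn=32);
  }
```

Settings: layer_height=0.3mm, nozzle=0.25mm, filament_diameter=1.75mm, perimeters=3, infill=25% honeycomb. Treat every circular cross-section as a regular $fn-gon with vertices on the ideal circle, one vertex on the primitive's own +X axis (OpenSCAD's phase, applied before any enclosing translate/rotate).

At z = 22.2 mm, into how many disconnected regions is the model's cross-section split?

1

At z = 22.2 mm: the cube is present — its section is the full 25.5×15.5 rectangle; the cylinder at (-0.5, 1): section is a regular 32-gon, circumradius r=2; Combining (union): the regions partially overlap (shared area 3.54 mm²), so overlapping operands fuse into one piece — 1 connected region; (whole slice rotated 55° about Z — lengths, areas and connectivity unchanged). The result has 1 disconnected region.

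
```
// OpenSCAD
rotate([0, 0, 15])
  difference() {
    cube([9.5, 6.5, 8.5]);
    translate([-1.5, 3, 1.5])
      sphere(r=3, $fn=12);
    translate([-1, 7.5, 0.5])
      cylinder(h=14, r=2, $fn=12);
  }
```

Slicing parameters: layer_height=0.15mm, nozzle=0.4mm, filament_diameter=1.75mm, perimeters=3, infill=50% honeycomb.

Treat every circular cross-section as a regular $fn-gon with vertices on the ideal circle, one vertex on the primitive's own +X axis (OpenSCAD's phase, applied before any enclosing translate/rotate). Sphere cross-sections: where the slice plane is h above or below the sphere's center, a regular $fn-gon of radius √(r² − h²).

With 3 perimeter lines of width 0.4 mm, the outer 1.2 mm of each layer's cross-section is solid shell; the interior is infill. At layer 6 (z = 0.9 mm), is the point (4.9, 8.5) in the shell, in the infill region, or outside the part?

outside

At z = 0.9 mm: the 9.5×6.5 cube contributes its full rectangle; the sphere at (-1.5, 3): section is a regular 12-gon, circumradius = √(r²−h²) = √(3²−0.6²) = 2.939; the r=2 cylinder at (-1, 7.5) gives a regular 12-gon of circumradius 2 (constant along its height); After the difference (first − rest): starting from the 9.5×6.5 cube, the r=3 sphere at (-1.5, 3) partially overlaps it — only the 4.75 mm² overlap (of its 25.92 mm²) is removed, clipping the outline; the r=2 cylinder at (-1, 7.5) partially overlaps it — only the 0.27 mm² overlap (of its 12.00 mm²) is removed, clipping the outline — 1 connected region; (rotated 15° about Z; rotation is an isometry so areas/perimeters/island counts are preserved). Overall, the cross-section is a single solid region. Undo the 15° rotation: the query point maps to (6.933, 6.942) in the un-rotated model frame. The nearest boundary edge runs (0.73, 6.50)→(9.50, 6.50); distance from the point to it = 0.44 mm. The point is not inside any of the regions above, so it lies outside the cross-section (0.44 mm from the nearest boundary).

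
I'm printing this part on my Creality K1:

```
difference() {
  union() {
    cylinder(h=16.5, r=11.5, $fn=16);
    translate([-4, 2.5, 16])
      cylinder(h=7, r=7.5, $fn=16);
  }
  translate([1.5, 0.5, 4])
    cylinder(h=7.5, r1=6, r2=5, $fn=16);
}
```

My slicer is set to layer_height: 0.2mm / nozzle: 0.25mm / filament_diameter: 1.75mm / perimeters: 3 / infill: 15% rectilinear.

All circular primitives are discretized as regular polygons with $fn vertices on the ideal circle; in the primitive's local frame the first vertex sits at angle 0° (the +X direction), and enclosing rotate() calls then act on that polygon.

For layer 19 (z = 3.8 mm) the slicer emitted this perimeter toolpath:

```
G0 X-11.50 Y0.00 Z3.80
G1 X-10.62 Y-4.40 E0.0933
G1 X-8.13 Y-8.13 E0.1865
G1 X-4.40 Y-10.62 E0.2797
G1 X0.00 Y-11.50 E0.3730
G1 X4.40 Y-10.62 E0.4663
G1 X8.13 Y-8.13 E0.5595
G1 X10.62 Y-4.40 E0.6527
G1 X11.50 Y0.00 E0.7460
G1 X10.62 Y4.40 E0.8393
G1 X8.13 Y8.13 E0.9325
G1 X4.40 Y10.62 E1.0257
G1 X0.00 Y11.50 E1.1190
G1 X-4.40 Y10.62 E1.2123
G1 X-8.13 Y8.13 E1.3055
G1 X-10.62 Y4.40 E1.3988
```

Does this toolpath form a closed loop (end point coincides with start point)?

Start point (G0): (-11.50, 0.00). End point (last G1): the path does not return to the start — open.

no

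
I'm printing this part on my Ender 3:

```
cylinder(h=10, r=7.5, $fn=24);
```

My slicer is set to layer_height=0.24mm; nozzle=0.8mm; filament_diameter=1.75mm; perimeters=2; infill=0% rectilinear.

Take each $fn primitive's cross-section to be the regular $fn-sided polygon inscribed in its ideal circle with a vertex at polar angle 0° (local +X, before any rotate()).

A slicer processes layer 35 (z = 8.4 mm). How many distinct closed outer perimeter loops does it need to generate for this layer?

1

At z = 8.4 mm: the cylinder: section is a regular 24-gon, circumradius r=7.5. The result has 1 disconnected region.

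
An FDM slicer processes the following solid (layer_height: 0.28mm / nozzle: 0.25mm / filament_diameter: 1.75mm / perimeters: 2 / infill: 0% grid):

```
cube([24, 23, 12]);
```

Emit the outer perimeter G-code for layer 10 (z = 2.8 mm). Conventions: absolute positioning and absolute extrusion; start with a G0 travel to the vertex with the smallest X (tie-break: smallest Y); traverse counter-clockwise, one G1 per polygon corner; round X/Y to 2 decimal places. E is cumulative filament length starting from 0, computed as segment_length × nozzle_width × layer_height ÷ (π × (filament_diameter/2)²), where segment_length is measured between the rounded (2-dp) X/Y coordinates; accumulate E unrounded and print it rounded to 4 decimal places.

G0 X0.00 Y0.00 Z2.80
G1 X24.00 Y0.00 E0.6985
G1 X24.00 Y23.00 E1.3678
G1 X0.00 Y23.00 E2.0663
G1 X0.00 Y0.00 E2.7356

At z = 2.8 mm: the 24×23 cube contributes its full rectangle. The outline is a single polygon with 4 vertices. Extrusion per mm of travel: 0.25 × 0.28 / (π × 0.875²) = 0.029103. Accumulating E over each segment gives final E = 2.7356.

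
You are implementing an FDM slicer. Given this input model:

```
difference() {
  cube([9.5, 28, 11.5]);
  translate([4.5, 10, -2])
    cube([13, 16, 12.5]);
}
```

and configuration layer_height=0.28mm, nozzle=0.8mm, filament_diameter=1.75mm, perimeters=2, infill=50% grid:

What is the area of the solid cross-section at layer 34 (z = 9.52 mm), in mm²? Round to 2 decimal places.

186.00 mm²

At z = 9.52 mm: the cube (footprint 9.5×28) is included at this height (area 266.00 mm²); the cube at (4.5, 10) is present — its section is the full 13×16 rectangle (area 208.00 mm²); Taking the first minus the rest: starting from the 9.5×28 cube (266.00 mm²), the 13×16 cube at (4.5, 10) partially overlaps it — only the 80.00 mm² overlap (of its 208.00 mm²) is removed, clipping the outline — area = 186.00 mm². Overall, the cross-section is a single solid region. Net area = 186.00 mm².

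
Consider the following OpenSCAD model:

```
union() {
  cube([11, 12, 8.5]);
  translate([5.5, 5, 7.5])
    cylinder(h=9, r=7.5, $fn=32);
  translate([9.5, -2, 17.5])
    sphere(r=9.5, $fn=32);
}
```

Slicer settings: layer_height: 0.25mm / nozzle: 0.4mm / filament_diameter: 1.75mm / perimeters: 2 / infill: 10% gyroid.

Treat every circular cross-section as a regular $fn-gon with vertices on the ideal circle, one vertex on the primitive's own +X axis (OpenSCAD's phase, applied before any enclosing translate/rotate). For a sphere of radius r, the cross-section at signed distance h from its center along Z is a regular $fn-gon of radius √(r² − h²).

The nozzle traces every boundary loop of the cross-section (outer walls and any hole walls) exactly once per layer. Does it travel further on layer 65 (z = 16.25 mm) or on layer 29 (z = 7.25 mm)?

layer 65 (z = 16.25 mm)

Layer 65 (z = 16.25): the cube does not reach this height (z outside [0, 8.5]); the cylinder at (5.5, 5): section is a regular 32-gon, circumradius r=7.5 (perimeter = 2·32·7.500·sin(180°/32) = 47.05 mm); the r=9.5 sphere at (9.5, -2) slices to a regular 32-gon of circumradius 9.417 (√(r²−h²) with h=1.25 from center) (perimeter = 2·32·9.417·sin(180°/32) = 59.08 mm); Merging all regions: the regions partially overlap (shared area 91.35 mm²), so the edge portions inside another operand are dropped and the merged outline is re-measured after clipping — boundary = 70.29 mm. So its perimeter = 70.29 mm. Layer 29 (z = 7.25): the 11×12 cube contributes its full rectangle (perimeter 46.00 mm); the cylinder at (5.5, 5) is absent (z outside [7.5, 16.5]); the sphere at (9.5, -2) is not intersected at this z (|z−center|=10.250 > r=9.5); Merging all regions: only the 11×12 cube is present, so the union is just that shape — boundary = 46.00 mm. So its perimeter = 46.00 mm. Layer 65 is larger (70.29 vs 46.00 mm).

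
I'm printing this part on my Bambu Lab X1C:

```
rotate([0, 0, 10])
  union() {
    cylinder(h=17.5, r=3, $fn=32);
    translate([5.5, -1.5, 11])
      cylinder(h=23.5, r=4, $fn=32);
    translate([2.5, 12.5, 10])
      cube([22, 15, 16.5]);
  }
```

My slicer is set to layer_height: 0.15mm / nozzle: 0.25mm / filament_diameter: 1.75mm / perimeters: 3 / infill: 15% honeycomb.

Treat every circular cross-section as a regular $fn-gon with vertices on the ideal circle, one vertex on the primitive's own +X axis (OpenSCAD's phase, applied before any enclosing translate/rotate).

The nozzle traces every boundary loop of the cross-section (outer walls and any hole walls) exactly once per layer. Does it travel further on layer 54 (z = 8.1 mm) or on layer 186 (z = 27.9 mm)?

Layer 54 (z = 8.1): the cylinder: section is a regular 32-gon, circumradius r=3 (perimeter = 2·32·3.000·sin(180°/32) = 18.82 mm); the cylinder at (5.5, -1.5) is not intersected at this z (z outside [11, 34.5]); the cube at (2.5, 12.5) is absent (z outside [10, 26.5]); Combining (union): only the r=3 cylinder is present, so the union is just that shape — boundary = 18.82 mm; (rotated 10° about Z; rotation is an isometry so areas/perimeters/island counts are preserved). So its perimeter = 18.82 mm. Layer 186 (z = 27.9): the cylinder is not intersected at this z (z outside [0, 17.5]); the cylinder at (5.5, -1.5): section is a regular 32-gon, circumradius r=4 (perimeter = 2·32·4.000·sin(180°/32) = 25.09 mm); the cube at (2.5, 12.5) is absent (z outside [10, 26.5]); Taking the union: only the r=4 cylinder at (5.5, -1.5) is present, so the union is just that shape — boundary = 25.09 mm; (rotated 10° about Z; rotation is an isometry so areas/perimeters/island counts are preserved). So its perimeter = 25.09 mm. Layer 186 is larger (25.09 vs 18.82 mm).

layer 186 (z = 27.9 mm)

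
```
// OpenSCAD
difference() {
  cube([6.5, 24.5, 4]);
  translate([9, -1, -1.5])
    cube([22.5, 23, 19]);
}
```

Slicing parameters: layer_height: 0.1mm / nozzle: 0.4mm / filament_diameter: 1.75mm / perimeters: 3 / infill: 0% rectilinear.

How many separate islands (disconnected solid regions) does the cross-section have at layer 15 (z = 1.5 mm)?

1

At z = 1.5 mm: the cube (footprint 6.5×24.5) is included at this height; the cube at (9, -1) (footprint 22.5×23) is included at this height; After the difference (first − rest): starting from the 6.5×24.5 cube, the 22.5×23 cube at (9, -1) misses the remaining region (no effect) — 1 connected region. Overall, the cross-section is a single solid region. Island count = 1.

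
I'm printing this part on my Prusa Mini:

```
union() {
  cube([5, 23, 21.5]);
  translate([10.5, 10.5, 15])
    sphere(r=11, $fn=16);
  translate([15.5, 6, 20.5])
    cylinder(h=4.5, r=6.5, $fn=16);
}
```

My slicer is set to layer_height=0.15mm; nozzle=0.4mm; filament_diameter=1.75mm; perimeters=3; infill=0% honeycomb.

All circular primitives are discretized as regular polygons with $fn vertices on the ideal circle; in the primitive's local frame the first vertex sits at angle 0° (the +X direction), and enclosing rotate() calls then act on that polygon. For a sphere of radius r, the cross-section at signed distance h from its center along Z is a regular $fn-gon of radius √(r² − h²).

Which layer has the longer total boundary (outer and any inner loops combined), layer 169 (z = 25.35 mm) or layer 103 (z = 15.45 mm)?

Layer 169 (z = 25.35): the cube is not intersected at this z (z outside [0, 21.5]); the r=11 sphere at (10.5, 10.5) contributes a regular 16-gon of circumradius √(11²−10.35²) = 3.725 (perimeter = 2·16·3.725·sin(180°/16) = 23.26 mm); the cylinder at (15.5, 6) is not intersected at this z (z outside [20.5, 25]); Merging all regions: only the r=11 sphere at (10.5, 10.5) is present, so the union is just that shape — boundary = 23.26 mm. So its perimeter = 23.26 mm. Layer 103 (z = 15.45): the cube (footprint 5×23) is included at this height (perimeter 56.00 mm); the r=11 sphere at (10.5, 10.5) contributes a regular 16-gon of circumradius √(11²−0.45²) = 10.991 (perimeter = 2·16·10.991·sin(180°/16) = 68.61 mm); the cylinder at (15.5, 6) does not reach this height (z outside [20.5, 25]); Combining (union): the regions partially overlap (shared area 69.60 mm²), so the edge portions inside another operand are dropped and the merged outline is re-measured after clipping — boundary = 83.51 mm. So its perimeter = 83.51 mm. Layer 103 is larger (83.51 vs 23.26 mm).

layer 103 (z = 15.45 mm)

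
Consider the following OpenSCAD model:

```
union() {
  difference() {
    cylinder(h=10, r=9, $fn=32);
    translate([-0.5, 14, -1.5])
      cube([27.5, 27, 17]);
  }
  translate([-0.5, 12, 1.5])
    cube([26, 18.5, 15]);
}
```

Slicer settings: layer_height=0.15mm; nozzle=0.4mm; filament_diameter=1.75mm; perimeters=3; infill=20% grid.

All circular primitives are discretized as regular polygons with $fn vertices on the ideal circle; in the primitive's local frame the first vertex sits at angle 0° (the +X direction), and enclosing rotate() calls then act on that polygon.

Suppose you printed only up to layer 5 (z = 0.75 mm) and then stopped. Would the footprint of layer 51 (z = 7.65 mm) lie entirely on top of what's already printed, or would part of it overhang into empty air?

Compare the two slices. At z = 0.75: the cylinder: section is a regular 32-gon, circumradius r=9 (area = (32/2)·9.000²·sin(360°/32) = 252.84 mm²); the 27.5×27 cube at (-0.5, 14) contributes its full rectangle (area 742.50 mm²); Taking the first minus the rest: starting from the r=9 cylinder (252.84 mm²), the 27.5×27 cube at (-0.5, 14) misses the remaining region (no effect) — area = 252.84 mm²; the cube at (-0.5, 12) is not intersected at this z (z outside [1.5, 16.5]); Merging all regions: only the result so far is present, so the union is just that shape — area = 252.84 mm². At z = 7.65: the cylinder: section is a regular 32-gon, circumradius r=9 (area = (32/2)·9.000²·sin(360°/32) = 252.84 mm²); the 27.5×27 cube at (-0.5, 14) contributes its full rectangle (area 742.50 mm²); After the difference (first − rest): starting from the r=9 cylinder (252.84 mm²), the 27.5×27 cube at (-0.5, 14) misses the remaining region (no effect) — area = 252.84 mm²; the cube at (-0.5, 12) (footprint 26×18.5) is included at this height (area 481.00 mm²); Merging all regions: the 2 present regions are separate (no shared area or edge), so areas and boundary lengths simply add and each stays a separate island — area = 733.84 mm². Checking containment: at z = 7.65 the cross-section extends beyond the z = 0.75 cross-section by about 481.00 mm².

part overhangs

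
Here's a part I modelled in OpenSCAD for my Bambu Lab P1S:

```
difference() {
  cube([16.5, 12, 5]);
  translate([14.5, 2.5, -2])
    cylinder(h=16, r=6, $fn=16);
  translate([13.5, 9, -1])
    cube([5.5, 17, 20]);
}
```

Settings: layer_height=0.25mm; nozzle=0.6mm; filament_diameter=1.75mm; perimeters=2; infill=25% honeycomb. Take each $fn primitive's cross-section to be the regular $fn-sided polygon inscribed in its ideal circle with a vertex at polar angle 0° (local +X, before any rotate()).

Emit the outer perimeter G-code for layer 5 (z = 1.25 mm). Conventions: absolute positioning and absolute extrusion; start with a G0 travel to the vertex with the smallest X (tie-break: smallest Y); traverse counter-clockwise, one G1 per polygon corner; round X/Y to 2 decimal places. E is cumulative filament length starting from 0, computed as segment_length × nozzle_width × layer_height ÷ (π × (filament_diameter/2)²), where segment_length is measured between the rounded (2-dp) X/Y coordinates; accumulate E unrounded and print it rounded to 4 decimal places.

At z = 1.25 mm: the 16.5×12 cube contributes its full rectangle; the r=6 cylinder at (14.5, 2.5) contributes a regular 16-gon of circumradius 6; the cube at (13.5, 9) is present — its section is the full 5.5×17 rectangle; Subtracting the remaining from the first: starting from the 16.5×12 cube, the r=6 cylinder at (14.5, 2.5) partially overlaps it — only the 58.52 mm² overlap (of its 110.21 mm²) is removed, clipping the outline; the 5.5×17 cube at (13.5, 9) partially overlaps it — only the 9.00 mm² overlap (of its 93.50 mm²) is removed, clipping the outline — 1 connected region. The outline is a single polygon with 13 vertices. Extrusion per mm of travel: 0.6 × 0.25 / (π × 0.875²) = 0.062363. Accumulating E over each segment gives final E = 3.4596.

G0 X0.00 Y0.00 Z1.25
G1 X9.09 Y0.00 E0.5669
G1 X8.96 Y0.20 E0.5818
G1 X8.50 Y2.50 E0.7280
G1 X8.96 Y4.80 E0.8743
G1 X10.26 Y6.74 E1.0199
G1 X12.20 Y8.04 E1.1656
G1 X14.50 Y8.50 E1.3118
G1 X16.50 Y8.10 E1.4390
G1 X16.50 Y9.00 E1.4952
G1 X13.50 Y9.00 E1.6823
G1 X13.50 Y12.00 E1.8693
G1 X0.00 Y12.00 E2.7112
G1 X0.00 Y0.00 E3.4596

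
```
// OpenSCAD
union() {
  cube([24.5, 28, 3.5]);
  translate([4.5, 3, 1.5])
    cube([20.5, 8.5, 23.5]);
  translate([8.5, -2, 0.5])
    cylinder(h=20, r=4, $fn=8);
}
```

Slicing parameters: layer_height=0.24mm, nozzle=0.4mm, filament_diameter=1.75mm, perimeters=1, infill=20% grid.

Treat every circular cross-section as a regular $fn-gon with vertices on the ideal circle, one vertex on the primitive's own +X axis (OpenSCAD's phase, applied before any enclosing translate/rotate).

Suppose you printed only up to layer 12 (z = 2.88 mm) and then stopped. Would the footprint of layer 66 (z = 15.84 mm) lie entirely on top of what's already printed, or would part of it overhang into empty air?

entirely on top

Compare the two slices. At z = 2.88: the 24.5×28 cube contributes its full rectangle (area 686.00 mm²); the 20.5×8.5 cube at (4.5, 3) contributes its full rectangle (area 174.25 mm²); the r=4 cylinder at (8.5, -2) gives a regular 8-gon of circumradius 4 (constant along its height) (area = (8/2)·4.000²·sin(360°/8) = 45.25 mm²); Combining (union): the regions partially overlap — summed areas 905.50 mm² minus the doubly-counted overlap 178.28 mm² gives 727.22 mm² — area = 727.22 mm². At z = 15.84: the cube is not intersected at this z (z outside [0, 3.5]); the cube at (4.5, 3) is present — its section is the full 20.5×8.5 rectangle (area 174.25 mm²); the r=4 cylinder at (8.5, -2) gives a regular 8-gon of circumradius 4 (constant along its height) (area = (8/2)·4.000²·sin(360°/8) = 45.25 mm²); Taking the union: the 2 present regions are separate (no shared area or edge), so areas and boundary lengths simply add and each stays a separate island — area = 219.50 mm². Checking containment: the cross-section at z = 15.84 is a subset of the cross-section at z = 2.88.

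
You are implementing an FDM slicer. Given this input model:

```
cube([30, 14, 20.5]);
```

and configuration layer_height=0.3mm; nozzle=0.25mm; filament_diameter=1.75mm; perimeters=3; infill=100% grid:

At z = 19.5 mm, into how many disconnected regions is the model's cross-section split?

At z = 19.5 mm: the cube is present — its section is the full 30×14 rectangle. The result has 1 disconnected region.

1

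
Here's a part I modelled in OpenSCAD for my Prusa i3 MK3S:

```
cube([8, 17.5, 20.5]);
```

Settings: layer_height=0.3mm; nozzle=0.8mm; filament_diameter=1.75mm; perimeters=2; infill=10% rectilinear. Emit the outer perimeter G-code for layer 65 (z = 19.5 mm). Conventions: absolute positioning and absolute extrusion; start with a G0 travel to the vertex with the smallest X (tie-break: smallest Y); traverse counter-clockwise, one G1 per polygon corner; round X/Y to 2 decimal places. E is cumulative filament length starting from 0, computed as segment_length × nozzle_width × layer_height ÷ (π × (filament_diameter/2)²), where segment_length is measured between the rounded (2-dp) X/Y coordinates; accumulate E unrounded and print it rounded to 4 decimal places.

G0 X0.00 Y0.00 Z19.50
G1 X8.00 Y0.00 E0.7982
G1 X8.00 Y17.50 E2.5444
G1 X0.00 Y17.50 E3.3426
G1 X0.00 Y0.00 E5.0888

At z = 19.5 mm: the cube is present — its section is the full 8×17.5 rectangle. The outline is a single polygon with 4 vertices. Extrusion per mm of travel: 0.8 × 0.3 / (π × 0.875²) = 0.099780. Accumulating E over each segment gives final E = 5.0888.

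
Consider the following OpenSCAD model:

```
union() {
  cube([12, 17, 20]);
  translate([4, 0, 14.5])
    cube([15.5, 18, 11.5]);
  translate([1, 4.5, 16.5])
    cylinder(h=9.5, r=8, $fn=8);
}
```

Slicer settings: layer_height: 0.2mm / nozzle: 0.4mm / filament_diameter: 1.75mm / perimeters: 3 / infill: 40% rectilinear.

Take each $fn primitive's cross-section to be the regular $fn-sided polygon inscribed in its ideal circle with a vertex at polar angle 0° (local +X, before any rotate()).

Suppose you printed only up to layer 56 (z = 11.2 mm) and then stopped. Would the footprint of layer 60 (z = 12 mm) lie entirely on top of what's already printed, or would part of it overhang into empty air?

entirely on top

Compare the two slices. At z = 11.2: the cube (footprint 12×17) is included at this height (area 204.00 mm²); the cube at (4, 0) is absent (z outside [14.5, 26]); the cylinder at (1, 4.5) is not intersected at this z (z outside [16.5, 26]); Taking the union: only the 12×17 cube is present, so the union is just that shape — area = 204.00 mm². At z = 12: the cube (footprint 12×17) is included at this height (area 204.00 mm²); the cube at (4, 0) is not intersected at this z (z outside [14.5, 26]); the cylinder at (1, 4.5) is not intersected at this z (z outside [16.5, 26]); Taking the union: only the 12×17 cube is present, so the union is just that shape — area = 204.00 mm². Checking containment: the cross-section at z = 12 is a subset of the cross-section at z = 11.2.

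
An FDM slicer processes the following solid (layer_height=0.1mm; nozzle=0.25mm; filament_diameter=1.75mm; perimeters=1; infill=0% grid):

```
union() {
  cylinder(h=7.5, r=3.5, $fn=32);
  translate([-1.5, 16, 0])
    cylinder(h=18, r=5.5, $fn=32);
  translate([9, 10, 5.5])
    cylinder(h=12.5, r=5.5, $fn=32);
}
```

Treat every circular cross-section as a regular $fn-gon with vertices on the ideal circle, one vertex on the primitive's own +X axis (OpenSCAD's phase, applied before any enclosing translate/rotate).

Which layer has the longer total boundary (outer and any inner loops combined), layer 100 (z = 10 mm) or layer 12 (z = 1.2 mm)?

layer 100 (z = 10 mm)

Layer 100 (z = 10): the cylinder does not reach this height (z outside [0, 7.5]); the r=5.5 cylinder at (-1.5, 16) gives a regular 32-gon of circumradius 5.5 (constant along its height) (perimeter = 2·32·5.500·sin(180°/32) = 34.50 mm); the r=5.5 cylinder at (9, 10) contributes a regular 32-gon of circumradius 5.5 (perimeter = 2·32·5.500·sin(180°/32) = 34.50 mm); Combining (union): the 2 present regions are separate (no shared area or edge), so areas and boundary lengths simply add and each stays a separate island — boundary = 69.00 mm. So its perimeter = 69.00 mm. Layer 12 (z = 1.2): the r=3.5 cylinder contributes a regular 32-gon of circumradius 3.5 (perimeter = 2·32·3.500·sin(180°/32) = 21.96 mm); the r=5.5 cylinder at (-1.5, 16) contributes a regular 32-gon of circumradius 5.5 (perimeter = 2·32·5.500·sin(180°/32) = 34.50 mm); the cylinder at (9, 10) is not intersected at this z (z outside [5.5, 18]); Combining (union): the 2 present regions are separate (no shared area or edge), so areas and boundary lengths simply add and each stays a separate island — boundary = 56.46 mm. So its perimeter = 56.46 mm. Layer 100 is larger (69.00 vs 56.46 mm).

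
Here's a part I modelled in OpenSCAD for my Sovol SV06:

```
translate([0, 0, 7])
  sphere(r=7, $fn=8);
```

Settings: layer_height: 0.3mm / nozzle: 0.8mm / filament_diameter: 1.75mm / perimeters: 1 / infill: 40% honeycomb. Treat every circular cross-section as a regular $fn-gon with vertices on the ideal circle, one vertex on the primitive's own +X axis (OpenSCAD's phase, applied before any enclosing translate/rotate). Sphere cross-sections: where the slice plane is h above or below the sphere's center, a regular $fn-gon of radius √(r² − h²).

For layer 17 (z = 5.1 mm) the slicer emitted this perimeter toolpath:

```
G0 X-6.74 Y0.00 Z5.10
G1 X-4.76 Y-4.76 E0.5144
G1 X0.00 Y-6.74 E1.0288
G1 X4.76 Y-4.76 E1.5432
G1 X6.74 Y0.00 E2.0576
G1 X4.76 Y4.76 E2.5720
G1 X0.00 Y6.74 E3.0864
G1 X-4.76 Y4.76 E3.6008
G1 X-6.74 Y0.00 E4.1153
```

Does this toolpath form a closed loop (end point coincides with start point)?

Start point (G0): (-6.74, 0.00). End point (last G1): the path returns to the start — closed.

yes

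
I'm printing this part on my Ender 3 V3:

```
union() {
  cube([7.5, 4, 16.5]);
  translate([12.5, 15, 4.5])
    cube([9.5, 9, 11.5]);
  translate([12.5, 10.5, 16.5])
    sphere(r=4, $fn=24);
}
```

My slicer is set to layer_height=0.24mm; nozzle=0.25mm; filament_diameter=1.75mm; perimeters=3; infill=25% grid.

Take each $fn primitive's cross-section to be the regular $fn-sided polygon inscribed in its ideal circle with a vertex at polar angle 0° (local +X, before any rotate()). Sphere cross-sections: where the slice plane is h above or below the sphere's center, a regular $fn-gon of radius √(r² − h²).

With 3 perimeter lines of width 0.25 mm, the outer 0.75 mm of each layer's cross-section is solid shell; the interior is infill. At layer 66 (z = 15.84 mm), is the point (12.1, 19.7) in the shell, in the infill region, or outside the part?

At z = 15.84 mm: the 7.5×4 cube contributes its full rectangle; the cube at (12.5, 15) (footprint 9.5×9) is included at this height; the r=4 sphere at (12.5, 10.5) slices to a regular 24-gon of circumradius 3.945 (√(r²−h²) with h=0.66 from center); Combining (union): the 3 present regions are separate (no shared area or edge), so areas and boundary lengths simply add and each stays a separate island — 3 connected regions. Overall, the cross-section has 3 separate islands. The nearest boundary edge runs (12.50, 15.00)→(12.50, 24.00); distance from the point to it = 0.40 mm. The point is not inside any of the regions above, so it lies outside the cross-section (0.40 mm from the nearest boundary).

outside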